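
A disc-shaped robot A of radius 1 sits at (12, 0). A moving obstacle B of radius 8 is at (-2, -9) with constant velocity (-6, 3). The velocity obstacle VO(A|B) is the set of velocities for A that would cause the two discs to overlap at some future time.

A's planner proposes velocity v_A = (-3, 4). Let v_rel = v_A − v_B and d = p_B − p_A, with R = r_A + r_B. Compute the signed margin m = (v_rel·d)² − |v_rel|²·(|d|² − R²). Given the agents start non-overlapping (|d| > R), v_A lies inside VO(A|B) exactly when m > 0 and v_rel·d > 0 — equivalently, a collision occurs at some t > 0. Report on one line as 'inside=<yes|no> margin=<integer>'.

d = (-14, -9),  |d|² = 277;  R = 1+8 = 9,  c = 277−9² = 196
v_rel = (3, 1),  |v_rel|² = 10;  v_rel·d = (3)·(-14) + (1)·(-9) = -51
10·t² + 102·t + 196 = 0  ⇒  m = (-51)² − 10·196 = 641
m = 641 > 0,  v_rel·d = -51 < 0  ⇒  outside

inside=no margin=641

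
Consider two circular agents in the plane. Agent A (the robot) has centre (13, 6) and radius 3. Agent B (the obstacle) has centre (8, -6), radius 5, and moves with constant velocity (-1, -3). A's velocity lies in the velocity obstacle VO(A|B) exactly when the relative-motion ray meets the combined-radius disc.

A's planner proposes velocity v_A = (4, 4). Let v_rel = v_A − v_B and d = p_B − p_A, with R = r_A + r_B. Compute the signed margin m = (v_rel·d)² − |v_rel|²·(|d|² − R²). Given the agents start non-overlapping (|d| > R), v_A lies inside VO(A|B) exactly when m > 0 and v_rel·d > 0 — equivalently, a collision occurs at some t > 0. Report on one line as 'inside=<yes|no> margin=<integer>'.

d = (-5, -12),  |d|² = 169;  R = 3+5 = 8,  c = 169−8² = 105
v_rel = (5, 7),  |v_rel|² = 74;  v_rel·d = (5)·(-5) + (7)·(-12) = -109
74·t² + 218·t + 105 = 0  ⇒  m = (-109)² − 74·105 = 4111
m = 4111 > 0,  v_rel·d = -109 < 0  ⇒  outside

inside=no margin=4111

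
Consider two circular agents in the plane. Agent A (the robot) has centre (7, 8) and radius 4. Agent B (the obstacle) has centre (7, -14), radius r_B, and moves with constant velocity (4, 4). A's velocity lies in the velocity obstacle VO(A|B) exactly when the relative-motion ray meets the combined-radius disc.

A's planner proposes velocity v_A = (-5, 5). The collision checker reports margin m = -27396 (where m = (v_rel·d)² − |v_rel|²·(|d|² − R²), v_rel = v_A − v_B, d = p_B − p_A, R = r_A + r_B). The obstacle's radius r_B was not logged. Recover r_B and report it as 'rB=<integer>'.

m = -27396
d = (0, -22);  v_rel = (-9, 1),  |v_rel|² = 82
v_rel×d = (-9)·(-22) − (1)·(0) = 198
since m = R²·82 − 198²:  R² = (39204 + -27396) / 82 = 144
R = √144 = 12  ⇒  r_B = 12 − 4 = 8

rB=8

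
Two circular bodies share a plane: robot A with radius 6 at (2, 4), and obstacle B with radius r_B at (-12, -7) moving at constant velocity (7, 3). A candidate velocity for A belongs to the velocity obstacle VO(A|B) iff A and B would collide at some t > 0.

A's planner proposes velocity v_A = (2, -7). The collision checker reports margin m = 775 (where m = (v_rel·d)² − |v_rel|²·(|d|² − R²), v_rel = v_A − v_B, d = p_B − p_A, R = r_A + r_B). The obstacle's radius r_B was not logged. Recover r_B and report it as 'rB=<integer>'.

m = 775
d = (-14, -11);  v_rel = (-5, -10),  |v_rel|² = 125
v_rel×d = (-5)·(-11) − (-10)·(-14) = -85
since m = R²·125 − (-85)²:  R² = (7225 + 775) / 125 = 64
R = √64 = 8  ⇒  r_B = 8 − 6 = 2

rB=2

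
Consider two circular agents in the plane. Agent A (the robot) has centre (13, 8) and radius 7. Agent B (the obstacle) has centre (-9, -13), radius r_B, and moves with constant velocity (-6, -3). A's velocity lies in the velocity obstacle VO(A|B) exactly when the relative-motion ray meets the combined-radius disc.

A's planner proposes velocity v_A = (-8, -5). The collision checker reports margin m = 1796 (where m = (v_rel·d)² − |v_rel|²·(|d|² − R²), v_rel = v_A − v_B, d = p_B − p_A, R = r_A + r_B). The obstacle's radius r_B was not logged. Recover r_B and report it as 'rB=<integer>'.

m = 1796
d = (-22, -21);  v_rel = (-2, -2),  |v_rel|² = 8
v_rel×d = (-2)·(-21) − (-2)·(-22) = -2
since m = R²·8 − (-2)²:  R² = (4 + 1796) / 8 = 225
R = √225 = 15  ⇒  r_B = 15 − 7 = 8

rB=8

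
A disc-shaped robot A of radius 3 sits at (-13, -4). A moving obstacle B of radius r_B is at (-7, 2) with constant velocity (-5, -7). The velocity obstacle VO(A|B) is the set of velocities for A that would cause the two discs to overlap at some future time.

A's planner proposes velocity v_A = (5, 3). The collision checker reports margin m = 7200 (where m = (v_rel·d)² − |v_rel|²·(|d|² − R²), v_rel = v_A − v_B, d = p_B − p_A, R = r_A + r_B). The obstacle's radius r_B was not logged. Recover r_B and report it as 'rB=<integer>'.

m = 7200
d = (6, 6);  v_rel = (10, 10),  |v_rel|² = 200
v_rel×d = (10)·(6) − (10)·(6) = 0
since m = R²·200 − 0²:  R² = (0 + 7200) / 200 = 36
R = √36 = 6  ⇒  r_B = 6 − 3 = 3

rB=3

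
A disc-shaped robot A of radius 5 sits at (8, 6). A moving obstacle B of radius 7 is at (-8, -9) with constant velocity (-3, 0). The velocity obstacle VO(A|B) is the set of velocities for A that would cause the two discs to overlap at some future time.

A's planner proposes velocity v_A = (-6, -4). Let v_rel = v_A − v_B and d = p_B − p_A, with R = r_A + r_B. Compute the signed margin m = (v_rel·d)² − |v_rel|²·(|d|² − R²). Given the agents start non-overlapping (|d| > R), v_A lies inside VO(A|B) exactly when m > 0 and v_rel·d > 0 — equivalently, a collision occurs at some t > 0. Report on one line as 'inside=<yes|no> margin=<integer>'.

d = (-16, -15),  |d|² = 481;  R = 5+7 = 12,  c = 481−12² = 337
v_rel = (-3, -4),  |v_rel|² = 25;  v_rel·d = (-3)·(-16) + (-4)·(-15) = 108
25·t² − 216·t + 337 = 0  ⇒  m = 108² − 25·337 = 3239
m = 3239 > 0,  v_rel·d = 108 > 0  ⇒  inside

inside=yes margin=3239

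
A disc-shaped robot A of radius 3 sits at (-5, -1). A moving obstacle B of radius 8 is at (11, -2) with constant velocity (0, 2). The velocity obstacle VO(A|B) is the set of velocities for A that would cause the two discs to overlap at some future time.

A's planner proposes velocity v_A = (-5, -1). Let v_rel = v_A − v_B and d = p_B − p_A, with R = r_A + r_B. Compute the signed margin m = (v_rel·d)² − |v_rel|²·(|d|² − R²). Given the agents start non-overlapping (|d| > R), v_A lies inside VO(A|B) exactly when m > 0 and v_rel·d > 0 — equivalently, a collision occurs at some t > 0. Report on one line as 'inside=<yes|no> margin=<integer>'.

d = (16, -1),  |d|² = 257;  R = 3+8 = 11,  c = 257−11² = 136
v_rel = (-5, -3),  |v_rel|² = 34;  v_rel·d = (-5)·(16) + (-3)·(-1) = -77
34·t² + 154·t + 136 = 0  ⇒  m = (-77)² − 34·136 = 1305
m = 1305 > 0,  v_rel·d = -77 < 0  ⇒  outside

inside=no margin=1305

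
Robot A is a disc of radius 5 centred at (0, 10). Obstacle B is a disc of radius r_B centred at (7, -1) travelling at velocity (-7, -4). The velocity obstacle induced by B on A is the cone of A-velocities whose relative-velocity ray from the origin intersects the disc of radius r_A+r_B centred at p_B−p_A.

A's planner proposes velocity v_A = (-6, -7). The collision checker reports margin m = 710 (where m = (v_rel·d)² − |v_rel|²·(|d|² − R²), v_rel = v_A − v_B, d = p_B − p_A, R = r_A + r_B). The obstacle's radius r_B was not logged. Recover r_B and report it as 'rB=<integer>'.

m = 710
d = (7, -11);  v_rel = (1, -3),  |v_rel|² = 10
v_rel×d = (1)·(-11) − (-3)·(7) = 10
since m = R²·10 − 10²:  R² = (100 + 710) / 10 = 81
R = √81 = 9  ⇒  r_B = 9 − 5 = 4

rB=4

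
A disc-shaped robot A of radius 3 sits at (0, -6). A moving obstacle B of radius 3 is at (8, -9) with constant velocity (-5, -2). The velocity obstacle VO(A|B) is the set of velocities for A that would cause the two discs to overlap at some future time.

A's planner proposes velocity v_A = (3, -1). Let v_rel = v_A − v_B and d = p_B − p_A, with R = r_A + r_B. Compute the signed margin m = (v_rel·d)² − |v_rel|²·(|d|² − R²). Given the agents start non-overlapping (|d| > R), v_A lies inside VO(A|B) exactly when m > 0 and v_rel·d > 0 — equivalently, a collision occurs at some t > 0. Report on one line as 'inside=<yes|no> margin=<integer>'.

d = (8, -3),  |d|² = 73;  R = 3+3 = 6,  c = 73−6² = 37
v_rel = (8, 1),  |v_rel|² = 65;  v_rel·d = (8)·(8) + (1)·(-3) = 61
65·t² − 122·t + 37 = 0  ⇒  m = 61² − 65·37 = 1316
m = 1316 > 0,  v_rel·d = 61 > 0  ⇒  inside

inside=yes margin=1316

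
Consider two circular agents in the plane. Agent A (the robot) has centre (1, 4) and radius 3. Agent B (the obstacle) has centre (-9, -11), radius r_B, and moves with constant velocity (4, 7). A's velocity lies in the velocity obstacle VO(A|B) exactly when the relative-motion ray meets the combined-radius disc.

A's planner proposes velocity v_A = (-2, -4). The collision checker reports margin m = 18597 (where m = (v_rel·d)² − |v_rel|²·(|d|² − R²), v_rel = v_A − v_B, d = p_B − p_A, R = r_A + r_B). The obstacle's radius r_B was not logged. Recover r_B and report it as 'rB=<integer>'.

m = 18597
d = (-10, -15);  v_rel = (-6, -11),  |v_rel|² = 157
v_rel×d = (-6)·(-15) − (-11)·(-10) = -20
since m = R²·157 − (-20)²:  R² = (400 + 18597) / 157 = 121
R = √121 = 11  ⇒  r_B = 11 − 3 = 8

rB=8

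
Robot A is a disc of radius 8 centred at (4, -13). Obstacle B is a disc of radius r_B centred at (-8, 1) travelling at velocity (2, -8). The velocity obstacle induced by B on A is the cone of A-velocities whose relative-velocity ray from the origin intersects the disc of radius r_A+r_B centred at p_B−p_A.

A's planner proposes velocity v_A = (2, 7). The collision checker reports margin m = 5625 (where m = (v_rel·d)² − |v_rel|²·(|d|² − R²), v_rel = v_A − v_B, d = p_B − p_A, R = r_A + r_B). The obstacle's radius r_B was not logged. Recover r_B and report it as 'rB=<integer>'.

m = 5625
d = (-12, 14);  v_rel = (0, 15),  |v_rel|² = 225
v_rel×d = (0)·(14) − (15)·(-12) = 180
since m = R²·225 − 180²:  R² = (32400 + 5625) / 225 = 169
R = √169 = 13  ⇒  r_B = 13 − 8 = 5

rB=5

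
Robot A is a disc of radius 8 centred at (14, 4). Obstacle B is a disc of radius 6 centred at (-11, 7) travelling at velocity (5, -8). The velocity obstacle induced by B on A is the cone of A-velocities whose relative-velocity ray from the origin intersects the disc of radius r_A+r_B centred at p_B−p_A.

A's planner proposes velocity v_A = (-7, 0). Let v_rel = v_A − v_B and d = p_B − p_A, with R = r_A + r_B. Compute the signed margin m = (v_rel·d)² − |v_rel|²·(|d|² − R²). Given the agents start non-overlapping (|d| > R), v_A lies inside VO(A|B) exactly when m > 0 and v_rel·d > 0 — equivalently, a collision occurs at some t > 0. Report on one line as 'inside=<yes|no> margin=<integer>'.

d = (-25, 3),  |d|² = 634;  R = 8+6 = 14,  c = 634−14² = 438
v_rel = (-12, 8),  |v_rel|² = 208;  v_rel·d = (-12)·(-25) + (8)·(3) = 324
208·t² − 648·t + 438 = 0  ⇒  m = 324² − 208·438 = 13872
m = 13872 > 0,  v_rel·d = 324 > 0  ⇒  inside

inside=yes margin=13872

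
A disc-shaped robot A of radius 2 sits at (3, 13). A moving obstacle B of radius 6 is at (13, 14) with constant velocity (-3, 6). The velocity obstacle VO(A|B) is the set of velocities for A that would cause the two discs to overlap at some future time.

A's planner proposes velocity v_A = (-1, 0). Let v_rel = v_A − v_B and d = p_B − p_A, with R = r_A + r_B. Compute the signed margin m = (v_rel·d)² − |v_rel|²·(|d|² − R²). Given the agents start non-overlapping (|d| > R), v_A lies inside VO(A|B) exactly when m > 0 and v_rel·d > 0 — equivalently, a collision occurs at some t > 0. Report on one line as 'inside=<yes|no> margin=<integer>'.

d = (10, 1),  |d|² = 101;  R = 2+6 = 8,  c = 101−8² = 37
v_rel = (2, -6),  |v_rel|² = 40;  v_rel·d = (2)·(10) + (-6)·(1) = 14
40·t² − 28·t + 37 = 0  ⇒  m = 14² − 40·37 = -1284
m = -1284 < 0,  v_rel·d = 14 > 0  ⇒  outside

inside=no margin=-1284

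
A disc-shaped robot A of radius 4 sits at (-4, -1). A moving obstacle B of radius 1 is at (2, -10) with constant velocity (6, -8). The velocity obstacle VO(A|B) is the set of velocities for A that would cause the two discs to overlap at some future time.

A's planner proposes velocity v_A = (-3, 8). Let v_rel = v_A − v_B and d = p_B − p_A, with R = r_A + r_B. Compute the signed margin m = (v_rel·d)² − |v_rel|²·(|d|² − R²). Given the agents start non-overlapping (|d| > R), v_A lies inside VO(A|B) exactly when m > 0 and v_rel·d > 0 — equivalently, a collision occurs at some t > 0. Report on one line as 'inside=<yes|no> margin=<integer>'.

d = (6, -9),  |d|² = 117;  R = 4+1 = 5,  c = 117−5² = 92
v_rel = (-9, 16),  |v_rel|² = 337;  v_rel·d = (-9)·(6) + (16)·(-9) = -198
337·t² + 396·t + 92 = 0  ⇒  m = (-198)² − 337·92 = 8200
m = 8200 > 0,  v_rel·d = -198 < 0  ⇒  outside

inside=no margin=8200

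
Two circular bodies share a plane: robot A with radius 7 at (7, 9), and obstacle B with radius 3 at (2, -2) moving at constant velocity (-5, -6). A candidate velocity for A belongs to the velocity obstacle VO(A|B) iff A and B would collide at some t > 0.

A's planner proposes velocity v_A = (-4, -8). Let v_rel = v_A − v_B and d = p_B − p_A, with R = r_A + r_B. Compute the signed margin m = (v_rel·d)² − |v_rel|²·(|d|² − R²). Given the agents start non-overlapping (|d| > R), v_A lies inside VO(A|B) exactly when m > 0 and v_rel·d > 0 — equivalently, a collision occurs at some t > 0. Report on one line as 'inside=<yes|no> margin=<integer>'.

d = (-5, -11),  |d|² = 146;  R = 7+3 = 10,  c = 146−10² = 46
v_rel = (1, -2),  |v_rel|² = 5;  v_rel·d = (1)·(-5) + (-2)·(-11) = 17
5·t² − 34·t + 46 = 0  ⇒  m = 17² − 5·46 = 59
m = 59 > 0,  v_rel·d = 17 > 0  ⇒  inside

inside=yes margin=59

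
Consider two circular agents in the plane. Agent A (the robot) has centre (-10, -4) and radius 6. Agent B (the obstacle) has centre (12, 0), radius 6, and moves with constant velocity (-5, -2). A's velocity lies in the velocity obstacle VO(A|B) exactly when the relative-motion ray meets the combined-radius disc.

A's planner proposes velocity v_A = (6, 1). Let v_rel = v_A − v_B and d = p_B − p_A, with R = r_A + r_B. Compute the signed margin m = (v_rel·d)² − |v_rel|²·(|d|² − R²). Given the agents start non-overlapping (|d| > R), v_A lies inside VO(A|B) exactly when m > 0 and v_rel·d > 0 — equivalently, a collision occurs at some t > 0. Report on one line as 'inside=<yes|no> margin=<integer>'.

d = (22, 4),  |d|² = 500;  R = 6+6 = 12,  c = 500−12² = 356
v_rel = (11, 3),  |v_rel|² = 130;  v_rel·d = (11)·(22) + (3)·(4) = 254
130·t² − 508·t + 356 = 0  ⇒  m = 254² − 130·356 = 18236
m = 18236 > 0,  v_rel·d = 254 > 0  ⇒  inside

inside=yes margin=18236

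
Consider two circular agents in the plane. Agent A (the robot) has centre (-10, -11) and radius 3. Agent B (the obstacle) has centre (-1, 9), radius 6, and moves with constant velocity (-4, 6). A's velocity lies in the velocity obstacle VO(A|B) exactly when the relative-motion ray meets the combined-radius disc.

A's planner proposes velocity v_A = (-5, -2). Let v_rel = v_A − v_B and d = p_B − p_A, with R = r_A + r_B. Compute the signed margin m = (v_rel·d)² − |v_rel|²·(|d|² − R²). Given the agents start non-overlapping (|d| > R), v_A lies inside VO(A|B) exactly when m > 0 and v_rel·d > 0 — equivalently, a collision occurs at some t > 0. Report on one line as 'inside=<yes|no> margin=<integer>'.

d = (9, 20),  |d|² = 481;  R = 3+6 = 9,  c = 481−9² = 400
v_rel = (-1, -8),  |v_rel|² = 65;  v_rel·d = (-1)·(9) + (-8)·(20) = -169
65·t² + 338·t + 400 = 0  ⇒  m = (-169)² − 65·400 = 2561
m = 2561 > 0,  v_rel·d = -169 < 0  ⇒  outside

inside=no margin=2561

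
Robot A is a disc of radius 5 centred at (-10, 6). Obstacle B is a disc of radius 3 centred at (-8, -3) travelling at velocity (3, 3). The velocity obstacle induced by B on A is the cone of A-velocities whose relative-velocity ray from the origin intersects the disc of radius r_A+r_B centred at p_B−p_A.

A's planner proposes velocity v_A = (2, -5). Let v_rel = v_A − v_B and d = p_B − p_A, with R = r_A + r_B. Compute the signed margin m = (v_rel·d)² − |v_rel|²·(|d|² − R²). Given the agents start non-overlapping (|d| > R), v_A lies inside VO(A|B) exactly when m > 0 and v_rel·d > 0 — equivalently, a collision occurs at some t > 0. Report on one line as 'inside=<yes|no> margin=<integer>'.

d = (2, -9),  |d|² = 85;  R = 5+3 = 8,  c = 85−8² = 21
v_rel = (-1, -8),  |v_rel|² = 65;  v_rel·d = (-1)·(2) + (-8)·(-9) = 70
65·t² − 140·t + 21 = 0  ⇒  m = 70² − 65·21 = 3535
m = 3535 > 0,  v_rel·d = 70 > 0  ⇒  inside

inside=yes margin=3535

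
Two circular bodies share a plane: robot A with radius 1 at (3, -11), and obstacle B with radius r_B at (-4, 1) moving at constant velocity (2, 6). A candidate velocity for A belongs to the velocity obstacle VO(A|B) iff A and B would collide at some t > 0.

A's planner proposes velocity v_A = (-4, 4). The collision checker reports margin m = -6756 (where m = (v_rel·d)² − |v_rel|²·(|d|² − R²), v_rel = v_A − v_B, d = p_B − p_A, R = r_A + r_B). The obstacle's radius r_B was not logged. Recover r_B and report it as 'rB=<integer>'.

m = -6756
d = (-7, 12);  v_rel = (-6, -2),  |v_rel|² = 40
v_rel×d = (-6)·(12) − (-2)·(-7) = -86
since m = R²·40 − (-86)²:  R² = (7396 + -6756) / 40 = 16
R = √16 = 4  ⇒  r_B = 4 − 1 = 3

rB=3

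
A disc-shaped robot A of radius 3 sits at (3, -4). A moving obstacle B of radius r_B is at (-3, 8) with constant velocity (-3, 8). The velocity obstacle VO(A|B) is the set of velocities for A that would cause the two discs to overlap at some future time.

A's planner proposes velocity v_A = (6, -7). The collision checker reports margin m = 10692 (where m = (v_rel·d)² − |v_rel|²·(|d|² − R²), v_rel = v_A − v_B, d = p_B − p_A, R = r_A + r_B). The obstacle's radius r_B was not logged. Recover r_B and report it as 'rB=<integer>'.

m = 10692
d = (-6, 12);  v_rel = (9, -15),  |v_rel|² = 306
v_rel×d = (9)·(12) − (-15)·(-6) = 18
since m = R²·306 − 18²:  R² = (324 + 10692) / 306 = 36
R = √36 = 6  ⇒  r_B = 6 − 3 = 3

rB=3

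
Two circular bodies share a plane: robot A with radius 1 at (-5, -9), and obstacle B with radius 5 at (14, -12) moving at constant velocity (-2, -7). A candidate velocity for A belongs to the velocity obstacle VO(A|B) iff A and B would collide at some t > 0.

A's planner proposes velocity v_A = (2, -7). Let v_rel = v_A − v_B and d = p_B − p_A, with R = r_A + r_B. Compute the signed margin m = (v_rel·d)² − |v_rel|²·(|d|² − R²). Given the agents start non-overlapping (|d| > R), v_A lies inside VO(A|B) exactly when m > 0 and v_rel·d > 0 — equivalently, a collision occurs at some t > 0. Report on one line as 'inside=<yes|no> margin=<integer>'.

d = (19, -3),  |d|² = 370;  R = 1+5 = 6,  c = 370−6² = 334
v_rel = (4, 0),  |v_rel|² = 16;  v_rel·d = (4)·(19) + (0)·(-3) = 76
16·t² − 152·t + 334 = 0  ⇒  m = 76² − 16·334 = 432
m = 432 > 0,  v_rel·d = 76 > 0  ⇒  inside

inside=yes margin=432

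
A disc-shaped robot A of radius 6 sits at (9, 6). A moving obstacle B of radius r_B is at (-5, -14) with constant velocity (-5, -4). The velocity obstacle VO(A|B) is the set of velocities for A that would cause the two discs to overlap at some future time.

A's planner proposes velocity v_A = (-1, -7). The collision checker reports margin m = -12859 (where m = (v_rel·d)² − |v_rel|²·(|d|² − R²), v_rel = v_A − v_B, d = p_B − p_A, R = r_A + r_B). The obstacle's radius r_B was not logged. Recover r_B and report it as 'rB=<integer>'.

m = -12859
d = (-14, -20);  v_rel = (4, -3),  |v_rel|² = 25
v_rel×d = (4)·(-20) − (-3)·(-14) = -122
since m = R²·25 − (-122)²:  R² = (14884 + -12859) / 25 = 81
R = √81 = 9  ⇒  r_B = 9 − 6 = 3

rB=3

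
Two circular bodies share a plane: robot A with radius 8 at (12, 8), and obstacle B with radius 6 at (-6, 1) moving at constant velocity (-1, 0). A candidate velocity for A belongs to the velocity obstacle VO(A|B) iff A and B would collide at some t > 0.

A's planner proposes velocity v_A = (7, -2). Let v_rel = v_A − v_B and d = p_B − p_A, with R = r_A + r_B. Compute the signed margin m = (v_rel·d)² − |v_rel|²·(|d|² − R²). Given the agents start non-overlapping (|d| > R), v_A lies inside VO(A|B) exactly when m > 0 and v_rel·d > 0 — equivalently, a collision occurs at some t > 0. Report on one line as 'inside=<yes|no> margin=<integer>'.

d = (-18, -7),  |d|² = 373;  R = 8+6 = 14,  c = 373−14² = 177
v_rel = (8, -2),  |v_rel|² = 68;  v_rel·d = (8)·(-18) + (-2)·(-7) = -130
68·t² + 260·t + 177 = 0  ⇒  m = (-130)² − 68·177 = 4864
m = 4864 > 0,  v_rel·d = -130 < 0  ⇒  outside

inside=no margin=4864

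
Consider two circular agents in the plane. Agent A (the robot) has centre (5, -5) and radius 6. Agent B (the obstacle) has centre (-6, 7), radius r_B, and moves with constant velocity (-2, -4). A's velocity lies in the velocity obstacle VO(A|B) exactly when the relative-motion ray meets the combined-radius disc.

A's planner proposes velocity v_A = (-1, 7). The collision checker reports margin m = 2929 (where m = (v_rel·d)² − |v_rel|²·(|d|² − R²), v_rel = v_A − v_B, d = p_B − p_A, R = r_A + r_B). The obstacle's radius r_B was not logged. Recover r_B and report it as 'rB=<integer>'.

m = 2929
d = (-11, 12);  v_rel = (1, 11),  |v_rel|² = 122
v_rel×d = (1)·(12) − (11)·(-11) = 133
since m = R²·122 − 133²:  R² = (17689 + 2929) / 122 = 169
R = √169 = 13  ⇒  r_B = 13 − 6 = 7

rB=7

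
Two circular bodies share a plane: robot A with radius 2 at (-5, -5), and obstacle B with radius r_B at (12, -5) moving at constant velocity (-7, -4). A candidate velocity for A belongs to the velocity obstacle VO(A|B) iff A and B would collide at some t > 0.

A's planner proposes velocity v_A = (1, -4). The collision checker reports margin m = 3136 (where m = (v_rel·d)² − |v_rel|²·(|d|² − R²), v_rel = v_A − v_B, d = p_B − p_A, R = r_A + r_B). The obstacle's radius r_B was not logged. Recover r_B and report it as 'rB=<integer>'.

m = 3136
d = (17, 0);  v_rel = (8, 0),  |v_rel|² = 64
v_rel×d = (8)·(0) − (0)·(17) = 0
since m = R²·64 − 0²:  R² = (0 + 3136) / 64 = 49
R = √49 = 7  ⇒  r_B = 7 − 2 = 5

rB=5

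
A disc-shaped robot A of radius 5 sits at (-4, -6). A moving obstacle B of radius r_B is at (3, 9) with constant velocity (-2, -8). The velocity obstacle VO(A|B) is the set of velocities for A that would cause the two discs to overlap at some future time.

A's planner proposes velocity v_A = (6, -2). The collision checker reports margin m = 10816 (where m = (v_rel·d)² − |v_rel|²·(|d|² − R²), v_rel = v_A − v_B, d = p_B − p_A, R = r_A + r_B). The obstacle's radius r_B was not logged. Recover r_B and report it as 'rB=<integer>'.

m = 10816
d = (7, 15);  v_rel = (8, 6),  |v_rel|² = 100
v_rel×d = (8)·(15) − (6)·(7) = 78
since m = R²·100 − 78²:  R² = (6084 + 10816) / 100 = 169
R = √169 = 13  ⇒  r_B = 13 − 5 = 8

rB=8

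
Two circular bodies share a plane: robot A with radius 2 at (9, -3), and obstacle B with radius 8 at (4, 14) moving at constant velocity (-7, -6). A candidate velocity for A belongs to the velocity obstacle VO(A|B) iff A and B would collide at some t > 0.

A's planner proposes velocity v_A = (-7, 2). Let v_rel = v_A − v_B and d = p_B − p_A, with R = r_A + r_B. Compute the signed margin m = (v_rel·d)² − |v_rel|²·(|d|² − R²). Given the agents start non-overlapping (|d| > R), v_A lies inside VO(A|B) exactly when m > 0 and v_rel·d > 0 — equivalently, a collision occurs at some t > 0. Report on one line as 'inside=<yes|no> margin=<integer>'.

d = (-5, 17),  |d|² = 314;  R = 2+8 = 10,  c = 314−10² = 214
v_rel = (0, 8),  |v_rel|² = 64;  v_rel·d = (0)·(-5) + (8)·(17) = 136
64·t² − 272·t + 214 = 0  ⇒  m = 136² − 64·214 = 4800
m = 4800 > 0,  v_rel·d = 136 > 0  ⇒  inside

inside=yes margin=4800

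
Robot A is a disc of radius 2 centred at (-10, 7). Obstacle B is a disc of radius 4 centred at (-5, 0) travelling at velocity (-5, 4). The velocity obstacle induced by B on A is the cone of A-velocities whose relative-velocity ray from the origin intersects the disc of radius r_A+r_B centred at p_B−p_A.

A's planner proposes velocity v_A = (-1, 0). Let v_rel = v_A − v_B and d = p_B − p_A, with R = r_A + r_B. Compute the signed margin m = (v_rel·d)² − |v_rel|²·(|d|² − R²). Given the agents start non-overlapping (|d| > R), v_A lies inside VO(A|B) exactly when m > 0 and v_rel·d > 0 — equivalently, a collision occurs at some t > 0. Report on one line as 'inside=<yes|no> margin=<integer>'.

d = (5, -7),  |d|² = 74;  R = 2+4 = 6,  c = 74−6² = 38
v_rel = (4, -4),  |v_rel|² = 32;  v_rel·d = (4)·(5) + (-4)·(-7) = 48
32·t² − 96·t + 38 = 0  ⇒  m = 48² − 32·38 = 1088
m = 1088 > 0,  v_rel·d = 48 > 0  ⇒  inside

inside=yes margin=1088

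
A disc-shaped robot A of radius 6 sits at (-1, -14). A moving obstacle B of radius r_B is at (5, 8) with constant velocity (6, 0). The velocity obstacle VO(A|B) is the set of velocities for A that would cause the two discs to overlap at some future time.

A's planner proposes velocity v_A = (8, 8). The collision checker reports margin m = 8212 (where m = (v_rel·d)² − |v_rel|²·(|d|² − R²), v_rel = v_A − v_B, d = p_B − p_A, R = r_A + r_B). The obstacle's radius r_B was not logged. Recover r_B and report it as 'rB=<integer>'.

m = 8212
d = (6, 22);  v_rel = (2, 8),  |v_rel|² = 68
v_rel×d = (2)·(22) − (8)·(6) = -4
since m = R²·68 − (-4)²:  R² = (16 + 8212) / 68 = 121
R = √121 = 11  ⇒  r_B = 11 − 6 = 5

rB=5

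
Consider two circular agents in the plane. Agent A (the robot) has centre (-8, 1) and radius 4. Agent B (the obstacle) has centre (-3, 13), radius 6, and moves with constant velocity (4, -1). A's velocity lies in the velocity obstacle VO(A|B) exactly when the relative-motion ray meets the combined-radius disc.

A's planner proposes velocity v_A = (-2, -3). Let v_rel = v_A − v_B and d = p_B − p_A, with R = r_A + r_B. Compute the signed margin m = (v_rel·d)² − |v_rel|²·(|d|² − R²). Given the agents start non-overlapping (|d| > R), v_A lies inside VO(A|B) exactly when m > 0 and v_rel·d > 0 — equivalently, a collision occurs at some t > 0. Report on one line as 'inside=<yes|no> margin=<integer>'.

d = (5, 12),  |d|² = 169;  R = 4+6 = 10,  c = 169−10² = 69
v_rel = (-6, -2),  |v_rel|² = 40;  v_rel·d = (-6)·(5) + (-2)·(12) = -54
40·t² + 108·t + 69 = 0  ⇒  m = (-54)² − 40·69 = 156
m = 156 > 0,  v_rel·d = -54 < 0  ⇒  outside

inside=no margin=156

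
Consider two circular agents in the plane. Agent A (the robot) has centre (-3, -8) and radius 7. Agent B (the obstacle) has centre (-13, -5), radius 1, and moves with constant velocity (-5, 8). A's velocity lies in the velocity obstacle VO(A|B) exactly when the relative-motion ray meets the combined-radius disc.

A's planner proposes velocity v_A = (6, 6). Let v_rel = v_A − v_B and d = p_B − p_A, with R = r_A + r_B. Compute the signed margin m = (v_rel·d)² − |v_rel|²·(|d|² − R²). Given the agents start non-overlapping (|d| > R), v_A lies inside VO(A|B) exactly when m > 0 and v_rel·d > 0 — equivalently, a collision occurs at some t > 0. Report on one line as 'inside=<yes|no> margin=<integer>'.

d = (-10, 3),  |d|² = 109;  R = 7+1 = 8,  c = 109−8² = 45
v_rel = (11, -2),  |v_rel|² = 125;  v_rel·d = (11)·(-10) + (-2)·(3) = -116
125·t² + 232·t + 45 = 0  ⇒  m = (-116)² − 125·45 = 7831
m = 7831 > 0,  v_rel·d = -116 < 0  ⇒  outside

inside=no margin=7831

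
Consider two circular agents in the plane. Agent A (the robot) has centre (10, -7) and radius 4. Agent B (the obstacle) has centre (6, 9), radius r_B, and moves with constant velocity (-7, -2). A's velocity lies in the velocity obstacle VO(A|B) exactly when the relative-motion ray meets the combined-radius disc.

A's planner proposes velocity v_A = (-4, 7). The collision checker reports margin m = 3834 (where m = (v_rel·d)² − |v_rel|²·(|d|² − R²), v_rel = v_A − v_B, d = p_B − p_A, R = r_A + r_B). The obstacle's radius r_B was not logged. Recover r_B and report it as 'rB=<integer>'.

m = 3834
d = (-4, 16);  v_rel = (3, 9),  |v_rel|² = 90
v_rel×d = (3)·(16) − (9)·(-4) = 84
since m = R²·90 − 84²:  R² = (7056 + 3834) / 90 = 121
R = √121 = 11  ⇒  r_B = 11 − 4 = 7

rB=7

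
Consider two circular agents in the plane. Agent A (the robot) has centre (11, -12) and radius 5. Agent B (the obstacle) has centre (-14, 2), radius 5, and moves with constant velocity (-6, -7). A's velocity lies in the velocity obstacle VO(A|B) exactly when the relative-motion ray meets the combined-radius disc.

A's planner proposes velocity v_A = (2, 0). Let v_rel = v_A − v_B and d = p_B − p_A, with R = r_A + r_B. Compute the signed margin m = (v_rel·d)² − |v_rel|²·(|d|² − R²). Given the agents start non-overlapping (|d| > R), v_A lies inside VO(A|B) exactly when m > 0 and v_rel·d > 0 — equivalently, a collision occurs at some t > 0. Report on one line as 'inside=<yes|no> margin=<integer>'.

d = (-25, 14),  |d|² = 821;  R = 5+5 = 10,  c = 821−10² = 721
v_rel = (8, 7),  |v_rel|² = 113;  v_rel·d = (8)·(-25) + (7)·(14) = -102
113·t² + 204·t + 721 = 0  ⇒  m = (-102)² − 113·721 = -71069
m = -71069 < 0,  v_rel·d = -102 < 0  ⇒  outside

inside=no margin=-71069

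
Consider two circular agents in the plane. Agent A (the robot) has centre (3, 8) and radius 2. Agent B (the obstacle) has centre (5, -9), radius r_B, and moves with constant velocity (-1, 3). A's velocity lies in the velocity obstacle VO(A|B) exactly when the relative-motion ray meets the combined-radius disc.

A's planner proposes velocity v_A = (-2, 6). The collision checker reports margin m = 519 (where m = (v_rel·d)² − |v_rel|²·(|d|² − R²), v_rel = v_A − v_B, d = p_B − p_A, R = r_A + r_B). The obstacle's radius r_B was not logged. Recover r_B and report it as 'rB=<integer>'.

m = 519
d = (2, -17);  v_rel = (-1, 3),  |v_rel|² = 10
v_rel×d = (-1)·(-17) − (3)·(2) = 11
since m = R²·10 − 11²:  R² = (121 + 519) / 10 = 64
R = √64 = 8  ⇒  r_B = 8 − 2 = 6

rB=6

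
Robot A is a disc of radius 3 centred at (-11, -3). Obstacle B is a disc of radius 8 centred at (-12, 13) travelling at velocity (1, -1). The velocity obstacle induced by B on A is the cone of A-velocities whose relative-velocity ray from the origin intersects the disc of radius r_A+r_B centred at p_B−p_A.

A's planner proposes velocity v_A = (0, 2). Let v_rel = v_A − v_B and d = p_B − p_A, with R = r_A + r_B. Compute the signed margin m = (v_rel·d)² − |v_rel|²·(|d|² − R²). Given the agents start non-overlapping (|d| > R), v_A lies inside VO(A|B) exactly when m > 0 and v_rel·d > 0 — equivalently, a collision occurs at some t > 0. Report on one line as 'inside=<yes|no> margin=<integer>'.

d = (-1, 16),  |d|² = 257;  R = 3+8 = 11,  c = 257−11² = 136
v_rel = (-1, 3),  |v_rel|² = 10;  v_rel·d = (-1)·(-1) + (3)·(16) = 49
10·t² − 98·t + 136 = 0  ⇒  m = 49² − 10·136 = 1041
m = 1041 > 0,  v_rel·d = 49 > 0  ⇒  inside

inside=yes margin=1041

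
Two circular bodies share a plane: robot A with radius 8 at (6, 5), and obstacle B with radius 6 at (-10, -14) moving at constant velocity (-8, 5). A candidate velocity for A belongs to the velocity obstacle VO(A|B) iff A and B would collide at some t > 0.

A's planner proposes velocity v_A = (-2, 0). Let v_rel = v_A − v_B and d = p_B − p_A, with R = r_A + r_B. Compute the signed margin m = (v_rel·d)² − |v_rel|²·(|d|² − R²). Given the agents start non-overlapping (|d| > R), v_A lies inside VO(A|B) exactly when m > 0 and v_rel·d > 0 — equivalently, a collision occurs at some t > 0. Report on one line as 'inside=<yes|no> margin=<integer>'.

d = (-16, -19),  |d|² = 617;  R = 8+6 = 14,  c = 617−14² = 421
v_rel = (6, -5),  |v_rel|² = 61;  v_rel·d = (6)·(-16) + (-5)·(-19) = -1
61·t² + 2·t + 421 = 0  ⇒  m = (-1)² − 61·421 = -25680
m = -25680 < 0,  v_rel·d = -1 < 0  ⇒  outside

inside=no margin=-25680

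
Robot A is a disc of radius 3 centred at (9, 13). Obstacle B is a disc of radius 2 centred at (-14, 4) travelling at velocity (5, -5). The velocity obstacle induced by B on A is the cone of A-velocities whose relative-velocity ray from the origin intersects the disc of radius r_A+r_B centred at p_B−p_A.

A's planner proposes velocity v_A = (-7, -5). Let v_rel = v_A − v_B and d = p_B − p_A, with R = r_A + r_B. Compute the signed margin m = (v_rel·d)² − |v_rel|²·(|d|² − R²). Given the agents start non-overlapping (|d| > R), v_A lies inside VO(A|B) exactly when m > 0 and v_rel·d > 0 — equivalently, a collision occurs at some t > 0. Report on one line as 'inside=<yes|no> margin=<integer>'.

d = (-23, -9),  |d|² = 610;  R = 3+2 = 5,  c = 610−5² = 585
v_rel = (-12, 0),  |v_rel|² = 144;  v_rel·d = (-12)·(-23) + (0)·(-9) = 276
144·t² − 552·t + 585 = 0  ⇒  m = 276² − 144·585 = -8064
m = -8064 < 0,  v_rel·d = 276 > 0  ⇒  outside

inside=no margin=-8064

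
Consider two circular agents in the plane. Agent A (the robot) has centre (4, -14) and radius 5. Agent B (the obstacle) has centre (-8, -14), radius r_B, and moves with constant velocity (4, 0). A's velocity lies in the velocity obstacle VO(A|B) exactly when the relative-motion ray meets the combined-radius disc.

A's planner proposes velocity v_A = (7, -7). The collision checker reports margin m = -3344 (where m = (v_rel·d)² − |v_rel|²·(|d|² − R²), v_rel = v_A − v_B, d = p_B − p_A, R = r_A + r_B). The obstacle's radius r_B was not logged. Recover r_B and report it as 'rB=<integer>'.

m = -3344
d = (-12, 0);  v_rel = (3, -7),  |v_rel|² = 58
v_rel×d = (3)·(0) − (-7)·(-12) = -84
since m = R²·58 − (-84)²:  R² = (7056 + -3344) / 58 = 64
R = √64 = 8  ⇒  r_B = 8 − 5 = 3

rB=3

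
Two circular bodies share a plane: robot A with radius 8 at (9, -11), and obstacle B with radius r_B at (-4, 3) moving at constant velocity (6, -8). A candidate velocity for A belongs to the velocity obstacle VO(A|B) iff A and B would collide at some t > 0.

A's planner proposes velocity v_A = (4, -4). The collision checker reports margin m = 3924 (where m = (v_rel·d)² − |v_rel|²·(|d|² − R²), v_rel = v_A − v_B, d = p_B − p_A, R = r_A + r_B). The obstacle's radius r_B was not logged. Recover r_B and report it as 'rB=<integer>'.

m = 3924
d = (-13, 14);  v_rel = (-2, 4),  |v_rel|² = 20
v_rel×d = (-2)·(14) − (4)·(-13) = 24
since m = R²·20 − 24²:  R² = (576 + 3924) / 20 = 225
R = √225 = 15  ⇒  r_B = 15 − 8 = 7

rB=7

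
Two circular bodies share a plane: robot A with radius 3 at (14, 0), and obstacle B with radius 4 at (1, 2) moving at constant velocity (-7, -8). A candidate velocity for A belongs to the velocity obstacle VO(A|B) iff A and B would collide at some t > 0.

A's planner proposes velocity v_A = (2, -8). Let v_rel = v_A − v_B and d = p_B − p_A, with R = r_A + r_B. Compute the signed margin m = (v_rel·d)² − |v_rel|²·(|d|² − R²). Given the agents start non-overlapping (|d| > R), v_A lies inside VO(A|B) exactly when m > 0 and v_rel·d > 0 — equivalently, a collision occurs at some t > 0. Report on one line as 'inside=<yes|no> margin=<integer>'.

d = (-13, 2),  |d|² = 173;  R = 3+4 = 7,  c = 173−7² = 124
v_rel = (9, 0),  |v_rel|² = 81;  v_rel·d = (9)·(-13) + (0)·(2) = -117
81·t² + 234·t + 124 = 0  ⇒  m = (-117)² − 81·124 = 3645
m = 3645 > 0,  v_rel·d = -117 < 0  ⇒  outside

inside=no margin=3645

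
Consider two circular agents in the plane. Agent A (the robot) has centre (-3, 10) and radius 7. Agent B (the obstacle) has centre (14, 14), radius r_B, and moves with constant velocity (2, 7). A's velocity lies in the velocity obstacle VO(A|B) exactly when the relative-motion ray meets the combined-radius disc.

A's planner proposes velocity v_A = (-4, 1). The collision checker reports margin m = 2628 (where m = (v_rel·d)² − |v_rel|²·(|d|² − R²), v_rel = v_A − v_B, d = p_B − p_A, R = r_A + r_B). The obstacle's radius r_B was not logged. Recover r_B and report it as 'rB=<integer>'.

m = 2628
d = (17, 4);  v_rel = (-6, -6),  |v_rel|² = 72
v_rel×d = (-6)·(4) − (-6)·(17) = 78
since m = R²·72 − 78²:  R² = (6084 + 2628) / 72 = 121
R = √121 = 11  ⇒  r_B = 11 − 7 = 4

rB=4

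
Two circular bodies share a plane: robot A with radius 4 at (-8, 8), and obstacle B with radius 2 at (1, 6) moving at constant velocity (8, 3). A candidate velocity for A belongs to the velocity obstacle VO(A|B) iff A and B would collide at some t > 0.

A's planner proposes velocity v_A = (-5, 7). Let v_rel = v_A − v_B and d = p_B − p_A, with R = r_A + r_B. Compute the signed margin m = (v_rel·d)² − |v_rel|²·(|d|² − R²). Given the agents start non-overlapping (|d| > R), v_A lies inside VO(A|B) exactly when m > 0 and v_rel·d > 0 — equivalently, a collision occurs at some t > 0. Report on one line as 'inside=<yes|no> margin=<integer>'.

d = (9, -2),  |d|² = 85;  R = 4+2 = 6,  c = 85−6² = 49
v_rel = (-13, 4),  |v_rel|² = 185;  v_rel·d = (-13)·(9) + (4)·(-2) = -125
185·t² + 250·t + 49 = 0  ⇒  m = (-125)² − 185·49 = 6560
m = 6560 > 0,  v_rel·d = -125 < 0  ⇒  outside

inside=no margin=6560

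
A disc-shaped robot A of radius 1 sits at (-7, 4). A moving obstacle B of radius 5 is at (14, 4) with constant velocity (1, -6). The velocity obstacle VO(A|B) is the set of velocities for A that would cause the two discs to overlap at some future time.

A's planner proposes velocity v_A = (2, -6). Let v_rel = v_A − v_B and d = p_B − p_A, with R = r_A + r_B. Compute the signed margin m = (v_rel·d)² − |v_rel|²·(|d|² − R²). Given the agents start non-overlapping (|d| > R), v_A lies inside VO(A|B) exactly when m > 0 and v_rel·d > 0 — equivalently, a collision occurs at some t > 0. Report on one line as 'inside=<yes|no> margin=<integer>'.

d = (21, 0),  |d|² = 441;  R = 1+5 = 6,  c = 441−6² = 405
v_rel = (1, 0),  |v_rel|² = 1;  v_rel·d = (1)·(21) + (0)·(0) = 21
1·t² − 42·t + 405 = 0  ⇒  m = 21² − 1·405 = 36
m = 36 > 0,  v_rel·d = 21 > 0  ⇒  inside

inside=yes margin=36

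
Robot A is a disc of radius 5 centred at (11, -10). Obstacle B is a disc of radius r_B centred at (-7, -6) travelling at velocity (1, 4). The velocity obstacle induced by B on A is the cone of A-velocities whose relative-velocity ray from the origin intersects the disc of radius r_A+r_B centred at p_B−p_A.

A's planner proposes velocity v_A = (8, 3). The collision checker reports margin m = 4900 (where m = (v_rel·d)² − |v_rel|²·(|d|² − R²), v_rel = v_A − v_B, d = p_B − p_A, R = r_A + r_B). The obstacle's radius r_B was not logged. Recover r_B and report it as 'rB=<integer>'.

m = 4900
d = (-18, 4);  v_rel = (7, -1),  |v_rel|² = 50
v_rel×d = (7)·(4) − (-1)·(-18) = 10
since m = R²·50 − 10²:  R² = (100 + 4900) / 50 = 100
R = √100 = 10  ⇒  r_B = 10 − 5 = 5

rB=5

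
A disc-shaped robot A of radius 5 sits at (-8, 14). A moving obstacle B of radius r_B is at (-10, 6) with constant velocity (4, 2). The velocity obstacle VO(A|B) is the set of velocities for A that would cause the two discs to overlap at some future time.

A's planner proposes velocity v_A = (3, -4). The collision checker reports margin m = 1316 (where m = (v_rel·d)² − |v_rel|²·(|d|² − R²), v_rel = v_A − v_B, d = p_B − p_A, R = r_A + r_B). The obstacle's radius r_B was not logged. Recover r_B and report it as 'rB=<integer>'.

m = 1316
d = (-2, -8);  v_rel = (-1, -6),  |v_rel|² = 37
v_rel×d = (-1)·(-8) − (-6)·(-2) = -4
since m = R²·37 − (-4)²:  R² = (16 + 1316) / 37 = 36
R = √36 = 6  ⇒  r_B = 6 − 5 = 1

rB=1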